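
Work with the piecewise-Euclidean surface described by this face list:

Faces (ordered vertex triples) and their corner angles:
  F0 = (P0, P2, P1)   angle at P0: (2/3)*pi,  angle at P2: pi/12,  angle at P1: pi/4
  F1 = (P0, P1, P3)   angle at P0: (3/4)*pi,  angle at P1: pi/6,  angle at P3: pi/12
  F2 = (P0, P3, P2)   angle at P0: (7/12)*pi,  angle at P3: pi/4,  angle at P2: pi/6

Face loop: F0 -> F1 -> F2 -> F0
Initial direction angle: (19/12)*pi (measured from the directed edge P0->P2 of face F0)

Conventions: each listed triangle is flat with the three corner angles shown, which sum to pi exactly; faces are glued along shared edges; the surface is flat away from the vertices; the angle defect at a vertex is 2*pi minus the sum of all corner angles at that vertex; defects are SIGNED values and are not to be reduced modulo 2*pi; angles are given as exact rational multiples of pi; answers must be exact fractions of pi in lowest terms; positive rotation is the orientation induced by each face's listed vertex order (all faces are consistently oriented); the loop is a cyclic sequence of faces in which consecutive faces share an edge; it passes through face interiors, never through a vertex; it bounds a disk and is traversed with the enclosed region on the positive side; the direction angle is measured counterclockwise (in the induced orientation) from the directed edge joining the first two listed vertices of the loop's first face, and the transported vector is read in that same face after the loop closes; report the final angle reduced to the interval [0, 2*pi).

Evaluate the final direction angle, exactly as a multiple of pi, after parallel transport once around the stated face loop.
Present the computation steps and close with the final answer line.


enclosed vertex P0: corner angles sum to 2*pi, defect = 2*pi - 2*pi = 0
the final direction is the initial angle plus the enclosed defects, taken mod 2*pi in the induced orientation
final angle = (19/12)*pi + 0 = (19/12)*pi (mod 2*pi)

Answer: final direction angle = (19/12)*pi


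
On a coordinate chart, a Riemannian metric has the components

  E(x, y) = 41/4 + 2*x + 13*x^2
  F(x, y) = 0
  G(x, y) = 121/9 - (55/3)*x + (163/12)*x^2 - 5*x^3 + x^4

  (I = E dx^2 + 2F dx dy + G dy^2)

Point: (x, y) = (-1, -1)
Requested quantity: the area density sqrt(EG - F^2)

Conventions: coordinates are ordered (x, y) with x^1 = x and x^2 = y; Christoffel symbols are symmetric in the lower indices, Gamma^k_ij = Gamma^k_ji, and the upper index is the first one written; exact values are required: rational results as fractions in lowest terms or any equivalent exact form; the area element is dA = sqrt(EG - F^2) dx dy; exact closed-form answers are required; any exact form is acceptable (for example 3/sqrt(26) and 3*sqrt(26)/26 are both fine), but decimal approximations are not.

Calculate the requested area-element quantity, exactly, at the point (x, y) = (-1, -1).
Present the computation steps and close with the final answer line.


E = 85/4, F = 0, G = 1849/36; EG - F^2 = 157165/144

Answer: sqrt(EG - F^2) = 43*sqrt(85)/12


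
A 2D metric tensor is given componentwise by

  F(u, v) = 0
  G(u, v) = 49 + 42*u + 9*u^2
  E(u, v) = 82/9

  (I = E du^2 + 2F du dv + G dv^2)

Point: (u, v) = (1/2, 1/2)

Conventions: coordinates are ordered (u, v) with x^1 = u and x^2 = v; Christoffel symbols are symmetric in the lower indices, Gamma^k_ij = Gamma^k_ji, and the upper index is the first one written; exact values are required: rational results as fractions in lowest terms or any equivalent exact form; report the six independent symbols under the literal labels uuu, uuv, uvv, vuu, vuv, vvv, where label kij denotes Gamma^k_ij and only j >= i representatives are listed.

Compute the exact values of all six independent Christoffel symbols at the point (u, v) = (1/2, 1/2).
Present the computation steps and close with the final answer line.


E = 82/9, F = 0, G = 289/4 at the point
E_u = 0, E_v = 0, F_u = 0, F_v = 0, G_u = 51, G_v = 0
EG - F^2 = 11849/18;  g^inv = (18/11849) * [[289/4, 0], [0, 82/9]]
first-kind symbols [ij,l] = (1/2)(d_i g_jl + d_j g_il - d_l g_ij): [uu,u] = E_u/2 = 0, [uu,v] = F_u - E_v/2 = 0, [uv,u] = E_v/2 = 0, [uv,v] = G_u/2 = 51/2, [vv,u] = F_v - G_u/2 = -51/2, [vv,v] = G_v/2 = 0
Gamma^u_ij = (G*[ij,u] - F*[ij,v])/(EG - F^2), Gamma^v_ij = (E*[ij,v] - F*[ij,u])/(EG - F^2)

Answer: Gamma_uuu = 0, Gamma_uuv = 0, Gamma_uvv = -459/164, Gamma_vuu = 0, Gamma_vuv = 6/17, Gamma_vvv = 0


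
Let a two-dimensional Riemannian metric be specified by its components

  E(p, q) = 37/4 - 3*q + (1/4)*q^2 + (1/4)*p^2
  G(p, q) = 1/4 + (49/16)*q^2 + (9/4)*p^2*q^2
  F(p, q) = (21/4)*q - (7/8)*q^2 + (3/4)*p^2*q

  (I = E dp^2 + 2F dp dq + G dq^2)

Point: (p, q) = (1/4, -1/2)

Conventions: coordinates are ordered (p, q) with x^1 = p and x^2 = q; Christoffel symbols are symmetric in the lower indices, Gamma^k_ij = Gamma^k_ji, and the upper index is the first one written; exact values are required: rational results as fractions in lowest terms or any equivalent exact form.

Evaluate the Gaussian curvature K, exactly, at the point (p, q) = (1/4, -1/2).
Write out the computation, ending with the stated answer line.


E = 693/64, F = -367/128, G = 269/256, EG - F^2 = 3233/1024 at the point
E_p = 1/8, E_q = -13/4, F_p = -3/16, F_q = 395/64, G_p = 9/32, G_q = -205/64
E_qq = 1/2, F_pq = 3/8, G_pp = 9/8
By Brioschi, K is (det M1 - det M2) divided by (EG - F^2) squared.
M1 = [[-E_qq/2 + F_pq - G_pp/2, E_p/2, F_p - E_q/2], [F_q - G_p/2, E, F], [G_q/2, F, G]] = [[-7/16, 1/16, 23/16], [193/32, 693/64, -367/128], [-205/128, -367/128, 269/256]]; det M1 = -372157/262144
M2 = [[0, E_q/2, G_p/2], [E_q/2, E, F], [G_p/2, F, G]] = [[0, -13/8, 9/64], [-13/8, 693/64, -367/128], [9/64, -367/128, 269/256]]; det M2 = -439997/262144
det M1 - det M2 = 265/1024; K = 265/1024 / (3233/1024)^2 = 5120/197213

Answer: K = 5120/197213


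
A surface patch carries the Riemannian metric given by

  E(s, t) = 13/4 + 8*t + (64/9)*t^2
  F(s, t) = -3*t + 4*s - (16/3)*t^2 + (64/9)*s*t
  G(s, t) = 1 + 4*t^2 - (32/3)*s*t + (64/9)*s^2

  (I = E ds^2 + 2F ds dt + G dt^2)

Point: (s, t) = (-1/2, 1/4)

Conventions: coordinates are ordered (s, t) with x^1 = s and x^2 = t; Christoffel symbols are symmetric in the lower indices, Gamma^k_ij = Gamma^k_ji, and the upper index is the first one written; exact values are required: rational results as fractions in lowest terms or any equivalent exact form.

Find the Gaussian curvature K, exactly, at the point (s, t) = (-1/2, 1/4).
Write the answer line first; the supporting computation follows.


Answer: K = -2304/26569

E = 205/36, F = -143/36, G = 157/36, EG - F^2 = 163/18 at the point
E_s = 0, E_t = 104/9, F_s = 52/9, F_t = -83/9, G_s = -88/9, G_t = 22/3
E_tt = 128/9, F_st = 64/9, G_ss = 128/9
Apply the Brioschi formula K = (det M1 - det M2)/(EG - F^2)^2 over the derivative matrices of E, F, G.
M1 = [[-E_tt/2 + F_st - G_ss/2, E_s/2, F_s - E_t/2], [F_t - G_s/2, E, F], [G_t/2, F, G]] = [[-64/9, 0, 0], [-13/3, 205/36, -143/36], [11/3, -143/36, 157/36]]; det M1 = -5216/81
M2 = [[0, E_t/2, G_s/2], [E_t/2, E, F], [G_s/2, F, G]] = [[0, 52/9, -44/9], [52/9, 205/36, -143/36], [-44/9, -143/36, 157/36]]; det M2 = -4640/81
det M1 - det M2 = -64/9; K = -64/9 / (163/18)^2 = -2304/26569


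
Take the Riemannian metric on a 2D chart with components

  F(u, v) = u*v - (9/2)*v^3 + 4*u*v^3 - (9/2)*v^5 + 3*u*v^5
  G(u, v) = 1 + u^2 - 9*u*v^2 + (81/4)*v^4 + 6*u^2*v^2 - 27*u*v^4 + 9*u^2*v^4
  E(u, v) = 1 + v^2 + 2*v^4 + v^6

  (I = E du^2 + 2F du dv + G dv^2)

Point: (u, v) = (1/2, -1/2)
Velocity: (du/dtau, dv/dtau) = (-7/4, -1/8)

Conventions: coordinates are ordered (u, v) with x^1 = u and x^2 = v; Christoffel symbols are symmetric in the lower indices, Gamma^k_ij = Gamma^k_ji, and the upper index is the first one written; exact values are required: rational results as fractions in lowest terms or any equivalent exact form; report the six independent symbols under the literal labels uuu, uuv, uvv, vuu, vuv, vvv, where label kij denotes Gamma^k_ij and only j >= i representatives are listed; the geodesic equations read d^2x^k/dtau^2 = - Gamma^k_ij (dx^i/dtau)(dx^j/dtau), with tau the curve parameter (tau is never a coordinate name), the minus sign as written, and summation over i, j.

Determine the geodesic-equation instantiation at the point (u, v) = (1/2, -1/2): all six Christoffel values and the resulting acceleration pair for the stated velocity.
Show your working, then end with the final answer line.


E = 89/64, F = 5/32, G = 17/16 at the point
E_u = 0, E_v = -35/16, F_u = -35/32, F_v = -37/16, G_u = -7/8, G_v = -3/2
EG - F^2 = 93/64;  g^inv = (64/93) * [[17/16, -5/32], [-5/32, 89/64]]
first-kind symbols [ij,l] = (1/2)(d_i g_jl + d_j g_il - d_l g_ij): [uu,u] = E_u/2 = 0, [uu,v] = F_u - E_v/2 = 0, [uv,u] = E_v/2 = -35/32, [uv,v] = G_u/2 = -7/16, [vv,u] = F_v - G_u/2 = -15/8, [vv,v] = G_v/2 = -3/4
Gamma^u_ij = (G*[ij,u] - F*[ij,v])/(EG - F^2), Gamma^v_ij = (E*[ij,v] - F*[ij,u])/(EG - F^2)
Gamma_uuu = 0, Gamma_uuv = -70/93, Gamma_uvv = -40/31, Gamma_vuu = 0, Gamma_vuv = -28/93, Gamma_vvv = -16/31
d^2u/dtau^2 = -(Gamma_uuu*(-7/4)^2 + 2*Gamma_uuv*(-7/4)*(-1/8) + Gamma_uvv*(-1/8)^2) = 65/186
d^2v/dtau^2 = -(Gamma_vuu*(-7/4)^2 + 2*Gamma_vuv*(-7/4)*(-1/8) + Gamma_vvv*(-1/8)^2) = 13/93

Answer: Gamma_uuu = 0, Gamma_uuv = -70/93, Gamma_uvv = -40/31, Gamma_vuu = 0, Gamma_vuv = -28/93, Gamma_vvv = -16/31; accelerations (d^2u/dtau^2, d^2v/dtau^2) = (65/186, 13/93)


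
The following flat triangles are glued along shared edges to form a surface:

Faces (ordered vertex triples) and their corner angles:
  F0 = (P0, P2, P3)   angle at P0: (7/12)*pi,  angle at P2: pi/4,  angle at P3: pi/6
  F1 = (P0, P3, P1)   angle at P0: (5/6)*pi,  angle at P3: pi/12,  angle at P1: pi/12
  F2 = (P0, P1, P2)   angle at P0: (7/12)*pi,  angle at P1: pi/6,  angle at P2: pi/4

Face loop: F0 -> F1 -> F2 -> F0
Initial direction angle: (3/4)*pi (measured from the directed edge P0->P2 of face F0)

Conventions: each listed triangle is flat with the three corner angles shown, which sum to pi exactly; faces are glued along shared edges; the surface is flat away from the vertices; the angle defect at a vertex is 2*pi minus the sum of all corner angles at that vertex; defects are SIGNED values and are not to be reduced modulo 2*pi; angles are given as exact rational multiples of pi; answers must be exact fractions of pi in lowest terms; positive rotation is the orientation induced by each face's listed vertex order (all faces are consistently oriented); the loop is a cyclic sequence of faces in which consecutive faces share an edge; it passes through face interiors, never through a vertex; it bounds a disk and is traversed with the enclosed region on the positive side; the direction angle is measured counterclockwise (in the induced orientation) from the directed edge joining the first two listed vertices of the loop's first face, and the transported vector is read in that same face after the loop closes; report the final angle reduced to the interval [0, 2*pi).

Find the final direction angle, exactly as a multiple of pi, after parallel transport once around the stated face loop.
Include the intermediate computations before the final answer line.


enclosed vertex P0: corner angles sum to 2*pi, defect = 2*pi - 2*pi = 0
holonomy = initial angle + sum of enclosed defects (mod 2*pi), positive in the induced orientation
final angle = (3/4)*pi + 0 = (3/4)*pi (mod 2*pi)

Answer: final direction angle = (3/4)*pi


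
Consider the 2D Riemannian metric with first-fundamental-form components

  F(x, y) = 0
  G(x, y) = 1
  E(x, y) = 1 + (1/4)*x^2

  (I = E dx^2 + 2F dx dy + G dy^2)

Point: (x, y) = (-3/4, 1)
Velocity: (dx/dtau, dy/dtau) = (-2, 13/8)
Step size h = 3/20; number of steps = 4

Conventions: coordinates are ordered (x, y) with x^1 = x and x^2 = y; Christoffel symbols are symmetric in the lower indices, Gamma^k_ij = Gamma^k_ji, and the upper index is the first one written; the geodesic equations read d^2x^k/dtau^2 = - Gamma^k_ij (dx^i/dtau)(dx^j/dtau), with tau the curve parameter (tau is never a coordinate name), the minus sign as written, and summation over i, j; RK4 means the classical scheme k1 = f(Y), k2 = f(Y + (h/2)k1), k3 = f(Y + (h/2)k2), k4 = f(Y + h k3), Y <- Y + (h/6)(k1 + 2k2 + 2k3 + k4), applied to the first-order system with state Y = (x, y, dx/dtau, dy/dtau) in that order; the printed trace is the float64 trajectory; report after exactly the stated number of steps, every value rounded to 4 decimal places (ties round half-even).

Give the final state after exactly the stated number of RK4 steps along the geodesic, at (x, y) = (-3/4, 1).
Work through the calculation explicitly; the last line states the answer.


f(Y) = (dx/dtau, dy/dtau, -Gamma^x_ij Y'^i Y'^j, -Gamma^y_ij Y'^i Y'^j) with the Gammas evaluated at the stage position; h = 0.150000; intermediate values shown to 6 dp
step 0: x = -0.7500, y = 1.0000, dx/dtau = -2.0000, dy/dtau = 1.6250
step 1:
  k1: at (x, y) = (-0.750000, 1.000000), (dx/dtau, dy/dtau) = (-2.000000, 1.625000); Gamma_xxx = -0.164384, Gamma_xxy = 0.000000, Gamma_xyy = 0.000000, Gamma_yxx = 0.000000, Gamma_yxy = 0.000000, Gamma_yyy = 0.000000; k1 = (-2.000000, 1.625000, 0.657534, 0.000000)
  k2: at (x, y) = (-0.900000, 1.121875), (dx/dtau, dy/dtau) = (-1.950685, 1.625000); Gamma_xxx = -0.187110, Gamma_xxy = 0.000000, Gamma_xyy = 0.000000, Gamma_yxx = 0.000000, Gamma_yxy = 0.000000, Gamma_yyy = 0.000000; k2 = (-1.950685, 1.625000, 0.711986, 0.000000)
  k3: at (x, y) = (-0.896301, 1.121875), (dx/dtau, dy/dtau) = (-1.946601, 1.625000); Gamma_xxx = -0.186599, Gamma_xxy = 0.000000, Gamma_xyy = 0.000000, Gamma_yxx = 0.000000, Gamma_yxy = 0.000000, Gamma_yyy = 0.000000; k3 = (-1.946601, 1.625000, 0.707071, 0.000000)
  k4: at (x, y) = (-1.041990, 1.243750), (dx/dtau, dy/dtau) = (-1.893939, 1.625000); Gamma_xxx = -0.204885, Gamma_xxy = 0.000000, Gamma_xyy = 0.000000, Gamma_yxx = 0.000000, Gamma_yxy = 0.000000, Gamma_yyy = 0.000000; k4 = (-1.893939, 1.625000, 0.734922, 0.000000)
  Y <- Y + (h/6)(k1 + 2k2 + 2k3 + k4): x = -1.0422, y = 1.2437, dx/dtau = -1.8942, dy/dtau = 1.6250
step 2:
  k1: at (x, y) = (-1.042213, 1.243750), (dx/dtau, dy/dtau) = (-1.894236, 1.625000); Gamma_xxx = -0.204910, Gamma_xxy = 0.000000, Gamma_xyy = 0.000000, Gamma_yxx = 0.000000, Gamma_yxy = 0.000000, Gamma_yyy = 0.000000; k1 = (-1.894236, 1.625000, 0.735242, 0.000000)
  k2: at (x, y) = (-1.184280, 1.365625), (dx/dtau, dy/dtau) = (-1.839093, 1.625000); Gamma_xxx = -0.219209, Gamma_xxy = 0.000000, Gamma_xyy = 0.000000, Gamma_yxx = 0.000000, Gamma_yxy = 0.000000, Gamma_yyy = 0.000000; k2 = (-1.839093, 1.625000, 0.741422, 0.000000)
  k3: at (x, y) = (-1.180145, 1.365625), (dx/dtau, dy/dtau) = (-1.838629, 1.625000); Gamma_xxx = -0.218839, Gamma_xxy = 0.000000, Gamma_xyy = 0.000000, Gamma_yxx = 0.000000, Gamma_yxy = 0.000000, Gamma_yyy = 0.000000; k3 = (-1.838629, 1.625000, 0.739799, 0.000000)
  k4: at (x, y) = (-1.318007, 1.487500), (dx/dtau, dy/dtau) = (-1.783266, 1.625000); Gamma_xxx = -0.229732, Gamma_xxy = 0.000000, Gamma_xyy = 0.000000, Gamma_yxx = 0.000000, Gamma_yxy = 0.000000, Gamma_yyy = 0.000000; k4 = (-1.783266, 1.625000, 0.730557, 0.000000)
  Y <- Y + (h/6)(k1 + 2k2 + 2k3 + k4): x = -1.3180, y = 1.4875, dx/dtau = -1.7835, dy/dtau = 1.6250
step 3:
  k1: at (x, y) = (-1.318036, 1.487500), (dx/dtau, dy/dtau) = (-1.783530, 1.625000); Gamma_xxx = -0.229734, Gamma_xxy = 0.000000, Gamma_xyy = 0.000000, Gamma_yxx = 0.000000, Gamma_yxy = 0.000000, Gamma_yyy = 0.000000; k1 = (-1.783530, 1.625000, 0.730780, 0.000000)
  k2: at (x, y) = (-1.451801, 1.609375), (dx/dtau, dy/dtau) = (-1.728721, 1.625000); Gamma_xxx = -0.237699, Gamma_xxy = 0.000000, Gamma_xyy = 0.000000, Gamma_yxx = 0.000000, Gamma_yxy = 0.000000, Gamma_yyy = 0.000000; k2 = (-1.728721, 1.625000, 0.710358, 0.000000)
  k3: at (x, y) = (-1.447690, 1.609375), (dx/dtau, dy/dtau) = (-1.730253, 1.625000); Gamma_xxx = -0.237490, Gamma_xxy = 0.000000, Gamma_xyy = 0.000000, Gamma_yxx = 0.000000, Gamma_yxy = 0.000000, Gamma_yyy = 0.000000; k3 = (-1.730253, 1.625000, 0.710990, 0.000000)
  k4: at (x, y) = (-1.577574, 1.731250), (dx/dtau, dy/dtau) = (-1.676881, 1.625000); Gamma_xxx = -0.243125, Gamma_xxy = 0.000000, Gamma_xyy = 0.000000, Gamma_yxx = 0.000000, Gamma_yxy = 0.000000, Gamma_yyy = 0.000000; k4 = (-1.676881, 1.625000, 0.683650, 0.000000)
  Y <- Y + (h/6)(k1 + 2k2 + 2k3 + k4): x = -1.5775, y = 1.7312, dx/dtau = -1.6771, dy/dtau = 1.6250
step 4:
  k1: at (x, y) = (-1.577495, 1.731250), (dx/dtau, dy/dtau) = (-1.677101, 1.625000); Gamma_xxx = -0.243122, Gamma_xxy = 0.000000, Gamma_xyy = 0.000000, Gamma_yxx = 0.000000, Gamma_yxy = 0.000000, Gamma_yyy = 0.000000; k1 = (-1.677101, 1.625000, 0.683822, 0.000000)
  k2: at (x, y) = (-1.703278, 1.853125), (dx/dtau, dy/dtau) = (-1.625815, 1.625000); Gamma_xxx = -0.246811, Gamma_xxy = 0.000000, Gamma_xyy = 0.000000, Gamma_yxx = 0.000000, Gamma_yxy = 0.000000, Gamma_yyy = 0.000000; k2 = (-1.625815, 1.625000, 0.652388, 0.000000)
  k3: at (x, y) = (-1.699431, 1.853125), (dx/dtau, dy/dtau) = (-1.628172, 1.625000); Gamma_xxx = -0.246721, Gamma_xxy = 0.000000, Gamma_xyy = 0.000000, Gamma_yxx = 0.000000, Gamma_yxy = 0.000000, Gamma_yyy = 0.000000; k3 = (-1.628172, 1.625000, 0.654044, 0.000000)
  k4: at (x, y) = (-1.821721, 1.975000), (dx/dtau, dy/dtau) = (-1.578995, 1.625000); Gamma_xxx = -0.248914, Gamma_xxy = 0.000000, Gamma_xyy = 0.000000, Gamma_yxx = 0.000000, Gamma_yxy = 0.000000, Gamma_yyy = 0.000000; k4 = (-1.578995, 1.625000, 0.620599, 0.000000)
  Y <- Y + (h/6)(k1 + 2k2 + 2k3 + k4): x = -1.8216, y = 1.9750, dx/dtau = -1.5792, dy/dtau = 1.6250

Answer: x = -1.8216, y = 1.9750, dx/dtau = -1.5792, dy/dtau = 1.6250


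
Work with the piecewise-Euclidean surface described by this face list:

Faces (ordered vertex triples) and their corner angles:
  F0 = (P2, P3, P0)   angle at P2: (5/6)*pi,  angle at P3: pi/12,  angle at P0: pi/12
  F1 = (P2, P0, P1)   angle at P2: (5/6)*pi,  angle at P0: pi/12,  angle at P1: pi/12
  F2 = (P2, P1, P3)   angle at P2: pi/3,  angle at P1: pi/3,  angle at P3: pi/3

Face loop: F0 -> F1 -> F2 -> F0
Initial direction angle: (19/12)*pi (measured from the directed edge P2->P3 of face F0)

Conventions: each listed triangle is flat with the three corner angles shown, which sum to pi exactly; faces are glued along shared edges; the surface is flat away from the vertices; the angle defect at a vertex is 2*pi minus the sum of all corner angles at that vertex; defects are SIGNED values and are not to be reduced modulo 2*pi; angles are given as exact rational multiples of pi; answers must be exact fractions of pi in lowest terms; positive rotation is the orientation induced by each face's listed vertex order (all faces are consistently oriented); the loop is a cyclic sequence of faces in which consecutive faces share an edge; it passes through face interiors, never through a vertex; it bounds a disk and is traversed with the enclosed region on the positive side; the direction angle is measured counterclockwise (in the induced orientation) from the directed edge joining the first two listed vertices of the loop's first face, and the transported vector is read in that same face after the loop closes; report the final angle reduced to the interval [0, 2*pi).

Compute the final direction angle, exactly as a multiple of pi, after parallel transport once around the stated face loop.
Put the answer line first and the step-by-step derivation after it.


Answer: final direction angle = (19/12)*pi

enclosed vertex P2: corner angles sum to 2*pi, defect = 2*pi - 2*pi = 0
the rotation equals the total enclosed defect, so the final angle is initial + defects (mod 2*pi)
final angle = (19/12)*pi + 0 = (19/12)*pi (mod 2*pi)


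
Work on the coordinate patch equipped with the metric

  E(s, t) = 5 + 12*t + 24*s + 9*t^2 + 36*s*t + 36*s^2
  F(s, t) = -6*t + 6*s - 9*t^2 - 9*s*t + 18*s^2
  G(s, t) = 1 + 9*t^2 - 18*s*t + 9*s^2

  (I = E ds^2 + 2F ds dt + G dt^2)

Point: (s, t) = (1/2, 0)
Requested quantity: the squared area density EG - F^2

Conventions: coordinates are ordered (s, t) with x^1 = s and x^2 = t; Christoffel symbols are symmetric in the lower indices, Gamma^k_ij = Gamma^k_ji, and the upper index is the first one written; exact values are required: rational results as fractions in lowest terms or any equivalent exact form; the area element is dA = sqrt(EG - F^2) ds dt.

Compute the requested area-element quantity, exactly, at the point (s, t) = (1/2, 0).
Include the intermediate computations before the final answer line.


E = 26, F = 15/2, G = 13/4; EG - F^2 = 113/4

Answer: EG - F^2 = 113/4


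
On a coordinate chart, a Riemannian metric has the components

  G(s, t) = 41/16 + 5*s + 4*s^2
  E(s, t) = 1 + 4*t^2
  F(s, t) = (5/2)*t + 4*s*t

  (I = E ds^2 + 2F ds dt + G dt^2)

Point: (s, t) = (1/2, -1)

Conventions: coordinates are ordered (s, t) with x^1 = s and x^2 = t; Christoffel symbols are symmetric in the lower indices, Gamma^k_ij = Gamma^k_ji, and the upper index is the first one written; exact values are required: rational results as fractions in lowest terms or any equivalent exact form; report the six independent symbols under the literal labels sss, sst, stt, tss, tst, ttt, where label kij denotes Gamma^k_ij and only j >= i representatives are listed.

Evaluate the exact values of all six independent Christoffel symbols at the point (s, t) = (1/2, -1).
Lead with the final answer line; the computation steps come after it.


Answer: Gamma_sss = 0, Gamma_sst = -64/161, Gamma_stt = 0, Gamma_tss = 0, Gamma_tst = 72/161, Gamma_ttt = 0

E = 5, F = -9/2, G = 97/16 at the point
E_s = 0, E_t = -8, F_s = -4, F_t = 9/2, G_s = 9, G_t = 0
EG - F^2 = 161/16;  g^inv = (16/161) * [[97/16, 9/2], [9/2, 5]]
first-kind symbols [ij,l] = (1/2)(d_i g_jl + d_j g_il - d_l g_ij): [ss,s] = E_s/2 = 0, [ss,t] = F_s - E_t/2 = 0, [st,s] = E_t/2 = -4, [st,t] = G_s/2 = 9/2, [tt,s] = F_t - G_s/2 = 0, [tt,t] = G_t/2 = 0
Gamma^s_ij = (G*[ij,s] - F*[ij,t])/(EG - F^2), Gamma^t_ij = (E*[ij,t] - F*[ij,s])/(EG - F^2)


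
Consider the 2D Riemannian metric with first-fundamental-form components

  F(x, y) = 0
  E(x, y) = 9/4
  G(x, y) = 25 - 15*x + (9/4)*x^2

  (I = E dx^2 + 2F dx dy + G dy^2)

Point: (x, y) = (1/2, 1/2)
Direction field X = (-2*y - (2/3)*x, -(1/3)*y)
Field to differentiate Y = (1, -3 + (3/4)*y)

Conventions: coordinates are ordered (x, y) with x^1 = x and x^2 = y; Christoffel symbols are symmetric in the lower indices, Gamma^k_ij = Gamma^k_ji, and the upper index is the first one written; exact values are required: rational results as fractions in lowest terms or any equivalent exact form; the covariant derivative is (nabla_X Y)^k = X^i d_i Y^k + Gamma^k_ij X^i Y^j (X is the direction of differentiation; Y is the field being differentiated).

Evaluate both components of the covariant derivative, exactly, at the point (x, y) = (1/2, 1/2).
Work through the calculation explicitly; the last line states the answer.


E = 9/4, F = 0, G = 289/16 at the point
E_x = 0, E_y = 0, F_x = 0, F_y = 0, G_x = -51/4, G_y = 0
EG - F^2 = 2601/64;  g^inv = (64/2601) * [[289/16, 0], [0, 9/4]]
first-kind symbols [ij,l] = (1/2)(d_i g_jl + d_j g_il - d_l g_ij): [xx,x] = E_x/2 = 0, [xx,y] = F_x - E_y/2 = 0, [xy,x] = E_y/2 = 0, [xy,y] = G_x/2 = -51/8, [yy,x] = F_y - G_x/2 = 51/8, [yy,y] = G_y/2 = 0
Gamma^x_ij = (G*[ij,x] - F*[ij,y])/(EG - F^2), Gamma^y_ij = (E*[ij,y] - F*[ij,x])/(EG - F^2)
Gamma_xxx = 0, Gamma_xxy = 0, Gamma_xyy = 17/6, Gamma_yxx = 0, Gamma_yxy = -6/17, Gamma_yyy = 0
X = (-4/3, -1/6), Y = (1, -21/8) at the point

Answer: (nabla_X Y)^x = 119/96, (nabla_X Y)^y = -177/136


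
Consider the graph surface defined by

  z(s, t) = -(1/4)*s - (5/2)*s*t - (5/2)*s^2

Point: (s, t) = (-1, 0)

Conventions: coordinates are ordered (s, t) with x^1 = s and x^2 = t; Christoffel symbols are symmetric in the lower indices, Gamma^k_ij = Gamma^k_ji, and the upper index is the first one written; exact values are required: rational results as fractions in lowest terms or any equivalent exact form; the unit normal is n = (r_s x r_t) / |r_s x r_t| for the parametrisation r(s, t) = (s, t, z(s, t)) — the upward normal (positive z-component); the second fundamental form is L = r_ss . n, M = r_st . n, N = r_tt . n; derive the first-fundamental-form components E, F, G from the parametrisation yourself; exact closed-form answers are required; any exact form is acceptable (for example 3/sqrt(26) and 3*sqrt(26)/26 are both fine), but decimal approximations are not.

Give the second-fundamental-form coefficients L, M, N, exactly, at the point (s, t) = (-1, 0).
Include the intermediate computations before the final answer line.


z_s = 19/4, z_t = 5/2, z_ss = -5, z_st = -5/2, z_tt = 0
E = 377/16, F = 95/8, G = 29/4; answer radicand W^2 = 477/16
unnormalised second-form numerators: l = -5, m = -5/2, n = 0; L = l/sqrt(477/16), and similarly M = m/sqrt(W^2), N = n/sqrt(W^2)

Answer: L = -20*sqrt(53)/159, M = -10*sqrt(53)/159, N = 0


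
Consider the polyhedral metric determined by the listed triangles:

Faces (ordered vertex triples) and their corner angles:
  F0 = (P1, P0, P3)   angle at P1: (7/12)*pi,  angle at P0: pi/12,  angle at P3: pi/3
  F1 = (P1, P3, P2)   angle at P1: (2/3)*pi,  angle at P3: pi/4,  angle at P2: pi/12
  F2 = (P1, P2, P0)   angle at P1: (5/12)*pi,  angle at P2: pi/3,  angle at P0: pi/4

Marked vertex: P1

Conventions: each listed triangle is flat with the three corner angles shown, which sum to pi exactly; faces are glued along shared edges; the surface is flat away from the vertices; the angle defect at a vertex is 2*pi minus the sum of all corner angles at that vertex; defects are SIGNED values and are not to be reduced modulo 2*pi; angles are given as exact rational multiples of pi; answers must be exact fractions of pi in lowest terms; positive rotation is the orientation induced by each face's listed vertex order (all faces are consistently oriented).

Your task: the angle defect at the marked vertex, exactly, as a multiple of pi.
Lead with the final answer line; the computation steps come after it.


Answer: defect(P1) = pi/3

Sum of corner angles at P1: (5/3)*pi
defect = 2*pi - (5/3)*pi


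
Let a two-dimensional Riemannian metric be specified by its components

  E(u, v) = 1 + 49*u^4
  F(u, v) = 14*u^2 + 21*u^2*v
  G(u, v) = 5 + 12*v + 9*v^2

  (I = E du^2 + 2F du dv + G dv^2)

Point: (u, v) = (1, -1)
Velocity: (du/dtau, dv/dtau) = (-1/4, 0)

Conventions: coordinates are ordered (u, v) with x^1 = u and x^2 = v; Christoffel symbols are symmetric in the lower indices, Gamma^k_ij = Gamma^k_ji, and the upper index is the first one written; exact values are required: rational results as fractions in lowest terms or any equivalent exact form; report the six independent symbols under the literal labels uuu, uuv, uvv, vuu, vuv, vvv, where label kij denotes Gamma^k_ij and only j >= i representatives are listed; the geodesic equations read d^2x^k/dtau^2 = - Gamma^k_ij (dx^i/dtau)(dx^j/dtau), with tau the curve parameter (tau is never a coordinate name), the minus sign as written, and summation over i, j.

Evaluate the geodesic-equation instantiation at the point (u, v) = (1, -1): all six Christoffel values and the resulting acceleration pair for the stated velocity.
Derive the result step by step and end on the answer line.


E = 50, F = -7, G = 2 at the point
E_u = 196, E_v = 0, F_u = -14, F_v = 21, G_u = 0, G_v = -6
EG - F^2 = 51;  g^inv = (1/51) * [[2, 7], [7, 50]]
first-kind symbols [ij,l] = (1/2)(d_i g_jl + d_j g_il - d_l g_ij): [uu,u] = E_u/2 = 98, [uu,v] = F_u - E_v/2 = -14, [uv,u] = E_v/2 = 0, [uv,v] = G_u/2 = 0, [vv,u] = F_v - G_u/2 = 21, [vv,v] = G_v/2 = -3
Gamma^u_ij = (G*[ij,u] - F*[ij,v])/(EG - F^2), Gamma^v_ij = (E*[ij,v] - F*[ij,u])/(EG - F^2)
Gamma_uuu = 98/51, Gamma_uuv = 0, Gamma_uvv = 7/17, Gamma_vuu = -14/51, Gamma_vuv = 0, Gamma_vvv = -1/17
d^2u/dtau^2 = -(Gamma_uuu*(-1/4)^2 + 2*Gamma_uuv*(-1/4)*(0) + Gamma_uvv*(0)^2) = -49/408
d^2v/dtau^2 = -(Gamma_vuu*(-1/4)^2 + 2*Gamma_vuv*(-1/4)*(0) + Gamma_vvv*(0)^2) = 7/408

Answer: Gamma_uuu = 98/51, Gamma_uuv = 0, Gamma_uvv = 7/17, Gamma_vuu = -14/51, Gamma_vuv = 0, Gamma_vvv = -1/17; accelerations (d^2u/dtau^2, d^2v/dtau^2) = (-49/408, 7/408)


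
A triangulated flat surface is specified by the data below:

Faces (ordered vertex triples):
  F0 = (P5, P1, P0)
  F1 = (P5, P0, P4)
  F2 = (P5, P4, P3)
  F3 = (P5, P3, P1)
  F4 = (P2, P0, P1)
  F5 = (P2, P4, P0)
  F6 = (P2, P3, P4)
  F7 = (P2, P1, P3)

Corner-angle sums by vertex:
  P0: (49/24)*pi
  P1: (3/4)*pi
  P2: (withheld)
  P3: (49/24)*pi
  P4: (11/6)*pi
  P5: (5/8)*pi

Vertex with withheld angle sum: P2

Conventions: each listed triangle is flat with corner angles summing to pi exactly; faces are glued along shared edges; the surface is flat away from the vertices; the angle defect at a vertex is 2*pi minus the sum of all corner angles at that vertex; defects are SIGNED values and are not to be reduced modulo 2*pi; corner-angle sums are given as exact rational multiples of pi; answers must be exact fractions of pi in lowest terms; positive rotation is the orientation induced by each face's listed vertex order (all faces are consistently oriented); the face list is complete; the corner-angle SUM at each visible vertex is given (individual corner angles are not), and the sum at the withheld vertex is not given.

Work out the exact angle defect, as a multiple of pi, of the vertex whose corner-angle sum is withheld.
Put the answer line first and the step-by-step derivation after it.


Answer: defect(P2) = (31/24)*pi

V = 6, E = 12, F = 8; chi = V - E + F = 2
Gauss-Bonnet: total defect = 2*pi*chi = 4*pi; visible defects sum to (65/24)*pi


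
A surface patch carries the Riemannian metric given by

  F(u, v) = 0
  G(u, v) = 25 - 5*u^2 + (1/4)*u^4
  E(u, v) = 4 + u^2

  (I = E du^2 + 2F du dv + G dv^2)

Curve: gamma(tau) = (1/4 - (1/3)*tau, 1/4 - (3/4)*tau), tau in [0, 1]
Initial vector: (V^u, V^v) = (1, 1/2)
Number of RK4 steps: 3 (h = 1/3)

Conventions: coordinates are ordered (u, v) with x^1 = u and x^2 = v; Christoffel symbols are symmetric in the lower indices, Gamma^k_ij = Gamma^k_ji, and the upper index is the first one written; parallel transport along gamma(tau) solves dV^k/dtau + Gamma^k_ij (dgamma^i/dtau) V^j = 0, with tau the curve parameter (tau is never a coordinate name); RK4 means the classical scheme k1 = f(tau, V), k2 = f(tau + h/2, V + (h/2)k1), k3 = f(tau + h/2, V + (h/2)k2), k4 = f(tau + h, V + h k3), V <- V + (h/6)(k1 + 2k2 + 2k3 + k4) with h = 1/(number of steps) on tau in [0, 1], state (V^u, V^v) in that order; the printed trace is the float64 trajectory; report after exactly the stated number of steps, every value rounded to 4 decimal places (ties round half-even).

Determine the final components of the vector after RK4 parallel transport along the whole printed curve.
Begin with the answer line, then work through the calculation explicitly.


Answer: V^u = 1.0450, V^v = 0.4844

gamma'(tau) = (-1/3, -3/4); f(tau, V)^k = -Gamma^k_ij(gamma(tau)) gamma'^i(tau) V^j; h = 1/3; intermediate values shown to 6 dp
curve data and Christoffel symbols at the stage parameters:
  tau = 0.000000: gamma = (0.250000, 0.250000), gamma' = (-0.333333, -0.750000); Gamma_uuu = 0.061538, Gamma_uuv = 0.000000, Gamma_uvv = 0.305769, Gamma_vuu = 0.000000, Gamma_vuv = -0.050314, Gamma_vvv = 0.000000
  tau = 0.166667: gamma = (0.194444, 0.125000), gamma' = (-0.333333, -0.750000); Gamma_uuu = 0.048156, Gamma_uuv = 0.000000, Gamma_uvv = 0.239869, Gamma_vuu = 0.000000, Gamma_vuv = -0.039036, Gamma_vvv = 0.000000
  tau = 0.333333: gamma = (0.138889, 0.000000), gamma' = (-0.333333, -0.750000); Gamma_uuu = 0.034556, Gamma_uuv = 0.000000, Gamma_uvv = 0.172445, Gamma_vuu = 0.000000, Gamma_vuv = -0.027831, Gamma_vvv = 0.000000
  tau = 0.500000: gamma = (0.083333, -0.125000), gamma' = (-0.333333, -0.750000); Gamma_uuu = 0.020797, Gamma_uuv = 0.000000, Gamma_uvv = 0.103914, Gamma_vuu = 0.000000, Gamma_vuv = -0.016678, Gamma_vvv = 0.000000
  tau = 0.666667: gamma = (0.027778, -0.250000), gamma' = (-0.333333, -0.750000); Gamma_uuu = 0.006943, Gamma_uuv = 0.000000, Gamma_uvv = 0.034713, Gamma_vuu = 0.000000, Gamma_vuv = -0.005556, Gamma_vvv = 0.000000
  tau = 0.833333: gamma = (-0.027778, -0.375000), gamma' = (-0.333333, -0.750000); Gamma_uuu = -0.006943, Gamma_uuv = 0.000000, Gamma_uvv = -0.034713, Gamma_vuu = 0.000000, Gamma_vuv = 0.005556, Gamma_vvv = 0.000000
  tau = 1.000000: gamma = (-0.083333, -0.500000), gamma' = (-0.333333, -0.750000); Gamma_uuu = -0.020797, Gamma_uuv = 0.000000, Gamma_uvv = -0.103914, Gamma_vuu = 0.000000, Gamma_vuv = 0.016678, Gamma_vvv = 0.000000
step 0: V^u = 1.0000, V^v = 0.5000
step 1: k1 = (0.135176, -0.046122), k2 = (0.104982, -0.036343), k3 = (0.105194, -0.036217), k4 = (0.075028, -0.026132); V <- V + (h/6)(k1 + 2k2 + 2k3 + k4): V^u = 1.0350, V^v = 0.4879
step 2: k1 = (0.075027, -0.026131), k2 = (0.044949, -0.015792), k3 = (0.045049, -0.015739), k4 = (0.014997, -0.005269); V <- V + (h/6)(k1 + 2k2 + 2k3 + k4): V^u = 1.0500, V^v = 0.4827
step 3: k1 = (0.014996, -0.005269), k2 = (-0.014979, 0.005278), k3 = (-0.015014, 0.005261), k4 = (-0.044999, 0.015765); V <- V + (h/6)(k1 + 2k2 + 2k3 + k4): V^u = 1.0450, V^v = 0.4844


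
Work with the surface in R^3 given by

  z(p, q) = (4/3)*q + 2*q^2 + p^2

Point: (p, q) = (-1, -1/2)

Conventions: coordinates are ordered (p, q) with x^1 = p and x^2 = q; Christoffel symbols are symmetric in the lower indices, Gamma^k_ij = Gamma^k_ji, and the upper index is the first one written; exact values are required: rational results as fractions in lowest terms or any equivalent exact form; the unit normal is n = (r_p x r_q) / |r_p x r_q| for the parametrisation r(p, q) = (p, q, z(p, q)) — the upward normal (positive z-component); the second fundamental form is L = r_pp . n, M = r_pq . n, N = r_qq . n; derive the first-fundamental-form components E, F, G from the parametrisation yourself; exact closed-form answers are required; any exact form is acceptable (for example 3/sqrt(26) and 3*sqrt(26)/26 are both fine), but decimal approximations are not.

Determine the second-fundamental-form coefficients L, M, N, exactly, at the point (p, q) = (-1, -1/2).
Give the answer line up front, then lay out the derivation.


Answer: L = 6/7, M = 0, N = 12/7

z_p = -2, z_q = -2/3, z_pp = 2, z_pq = 0, z_qq = 4
E = 5, F = 4/3, G = 13/9; answer radicand W^2 = 49/9
unnormalised second-form numerators: l = 2, m = 0, n = 4; L = l/sqrt(49/9), and similarly M = m/sqrt(W^2), N = n/sqrt(W^2)


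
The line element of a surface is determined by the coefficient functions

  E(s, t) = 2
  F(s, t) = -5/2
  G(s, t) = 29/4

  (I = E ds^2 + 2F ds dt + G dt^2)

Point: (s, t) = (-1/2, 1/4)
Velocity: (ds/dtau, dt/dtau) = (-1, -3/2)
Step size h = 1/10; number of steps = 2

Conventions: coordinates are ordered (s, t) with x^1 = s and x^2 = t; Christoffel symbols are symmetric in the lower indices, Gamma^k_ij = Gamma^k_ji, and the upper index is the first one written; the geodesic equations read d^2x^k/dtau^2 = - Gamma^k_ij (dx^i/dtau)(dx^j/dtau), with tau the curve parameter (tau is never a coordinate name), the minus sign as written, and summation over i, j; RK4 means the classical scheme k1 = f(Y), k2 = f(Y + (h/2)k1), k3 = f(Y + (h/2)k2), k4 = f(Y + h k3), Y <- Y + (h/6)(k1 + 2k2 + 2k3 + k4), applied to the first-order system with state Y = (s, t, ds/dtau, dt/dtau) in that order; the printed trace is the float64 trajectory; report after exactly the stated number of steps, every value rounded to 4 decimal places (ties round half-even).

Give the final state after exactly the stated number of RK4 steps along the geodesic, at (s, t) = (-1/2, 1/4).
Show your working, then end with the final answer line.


f(Y) = (ds/dtau, dt/dtau, -Gamma^s_ij Y'^i Y'^j, -Gamma^t_ij Y'^i Y'^j) with the Gammas evaluated at the stage position; h = 0.100000; intermediate values shown to 6 dp
step 0: s = -0.5000, t = 0.2500, ds/dtau = -1.0000, dt/dtau = -1.5000
step 1:
  k1: at (s, t) = (-0.500000, 0.250000), (ds/dtau, dt/dtau) = (-1.000000, -1.500000); Gamma_sss = 0.000000, Gamma_sst = 0.000000, Gamma_stt = 0.000000, Gamma_tss = 0.000000, Gamma_tst = 0.000000, Gamma_ttt = 0.000000; k1 = (-1.000000, -1.500000, 0.000000, 0.000000)
  k2: at (s, t) = (-0.550000, 0.175000), (ds/dtau, dt/dtau) = (-1.000000, -1.500000); Gamma_sss = 0.000000, Gamma_sst = 0.000000, Gamma_stt = 0.000000, Gamma_tss = 0.000000, Gamma_tst = 0.000000, Gamma_ttt = 0.000000; k2 = (-1.000000, -1.500000, 0.000000, 0.000000)
  k3: at (s, t) = (-0.550000, 0.175000), (ds/dtau, dt/dtau) = (-1.000000, -1.500000); Gamma_sss = 0.000000, Gamma_sst = 0.000000, Gamma_stt = 0.000000, Gamma_tss = 0.000000, Gamma_tst = 0.000000, Gamma_ttt = 0.000000; k3 = (-1.000000, -1.500000, 0.000000, 0.000000)
  k4: at (s, t) = (-0.600000, 0.100000), (ds/dtau, dt/dtau) = (-1.000000, -1.500000); Gamma_sss = 0.000000, Gamma_sst = 0.000000, Gamma_stt = 0.000000, Gamma_tss = 0.000000, Gamma_tst = 0.000000, Gamma_ttt = 0.000000; k4 = (-1.000000, -1.500000, 0.000000, 0.000000)
  Y <- Y + (h/6)(k1 + 2k2 + 2k3 + k4): s = -0.6000, t = 0.1000, ds/dtau = -1.0000, dt/dtau = -1.5000
step 2:
  k1: at (s, t) = (-0.600000, 0.100000), (ds/dtau, dt/dtau) = (-1.000000, -1.500000); Gamma_sss = 0.000000, Gamma_sst = 0.000000, Gamma_stt = 0.000000, Gamma_tss = 0.000000, Gamma_tst = 0.000000, Gamma_ttt = 0.000000; k1 = (-1.000000, -1.500000, 0.000000, 0.000000)
  k2: at (s, t) = (-0.650000, 0.025000), (ds/dtau, dt/dtau) = (-1.000000, -1.500000); Gamma_sss = 0.000000, Gamma_sst = 0.000000, Gamma_stt = 0.000000, Gamma_tss = 0.000000, Gamma_tst = 0.000000, Gamma_ttt = 0.000000; k2 = (-1.000000, -1.500000, 0.000000, 0.000000)
  k3: at (s, t) = (-0.650000, 0.025000), (ds/dtau, dt/dtau) = (-1.000000, -1.500000); Gamma_sss = 0.000000, Gamma_sst = 0.000000, Gamma_stt = 0.000000, Gamma_tss = 0.000000, Gamma_tst = 0.000000, Gamma_ttt = 0.000000; k3 = (-1.000000, -1.500000, 0.000000, 0.000000)
  k4: at (s, t) = (-0.700000, -0.050000), (ds/dtau, dt/dtau) = (-1.000000, -1.500000); Gamma_sss = 0.000000, Gamma_sst = 0.000000, Gamma_stt = 0.000000, Gamma_tss = 0.000000, Gamma_tst = 0.000000, Gamma_ttt = 0.000000; k4 = (-1.000000, -1.500000, 0.000000, 0.000000)
  Y <- Y + (h/6)(k1 + 2k2 + 2k3 + k4): s = -0.7000, t = -0.0500, ds/dtau = -1.0000, dt/dtau = -1.5000

Answer: s = -0.7000, t = -0.0500, ds/dtau = -1.0000, dt/dtau = -1.5000


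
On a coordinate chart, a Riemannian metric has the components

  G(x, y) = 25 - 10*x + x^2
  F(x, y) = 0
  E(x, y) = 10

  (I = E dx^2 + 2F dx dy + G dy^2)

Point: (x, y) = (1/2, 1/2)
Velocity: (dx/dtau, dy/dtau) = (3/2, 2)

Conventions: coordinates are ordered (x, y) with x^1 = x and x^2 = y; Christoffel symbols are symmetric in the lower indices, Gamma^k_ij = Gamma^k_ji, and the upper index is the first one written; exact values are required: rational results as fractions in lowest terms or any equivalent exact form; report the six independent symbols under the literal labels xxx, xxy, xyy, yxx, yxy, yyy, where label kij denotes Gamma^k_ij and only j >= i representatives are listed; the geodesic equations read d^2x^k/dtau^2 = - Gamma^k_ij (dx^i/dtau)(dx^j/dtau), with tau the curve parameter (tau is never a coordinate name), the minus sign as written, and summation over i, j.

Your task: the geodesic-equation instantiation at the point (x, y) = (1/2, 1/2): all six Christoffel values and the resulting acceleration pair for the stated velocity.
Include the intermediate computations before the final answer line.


E = 10, F = 0, G = 81/4 at the point
E_x = 0, E_y = 0, F_x = 0, F_y = 0, G_x = -9, G_y = 0
EG - F^2 = 405/2;  g^inv = (2/405) * [[81/4, 0], [0, 10]]
first-kind symbols [ij,l] = (1/2)(d_i g_jl + d_j g_il - d_l g_ij): [xx,x] = E_x/2 = 0, [xx,y] = F_x - E_y/2 = 0, [xy,x] = E_y/2 = 0, [xy,y] = G_x/2 = -9/2, [yy,x] = F_y - G_x/2 = 9/2, [yy,y] = G_y/2 = 0
Gamma^x_ij = (G*[ij,x] - F*[ij,y])/(EG - F^2), Gamma^y_ij = (E*[ij,y] - F*[ij,x])/(EG - F^2)
Gamma_xxx = 0, Gamma_xxy = 0, Gamma_xyy = 9/20, Gamma_yxx = 0, Gamma_yxy = -2/9, Gamma_yyy = 0
d^2x/dtau^2 = -(Gamma_xxx*(3/2)^2 + 2*Gamma_xxy*(3/2)*(2) + Gamma_xyy*(2)^2) = -9/5
d^2y/dtau^2 = -(Gamma_yxx*(3/2)^2 + 2*Gamma_yxy*(3/2)*(2) + Gamma_yyy*(2)^2) = 4/3

Answer: Gamma_xxx = 0, Gamma_xxy = 0, Gamma_xyy = 9/20, Gamma_yxx = 0, Gamma_yxy = -2/9, Gamma_yyy = 0; accelerations (d^2x/dtau^2, d^2y/dtau^2) = (-9/5, 4/3)


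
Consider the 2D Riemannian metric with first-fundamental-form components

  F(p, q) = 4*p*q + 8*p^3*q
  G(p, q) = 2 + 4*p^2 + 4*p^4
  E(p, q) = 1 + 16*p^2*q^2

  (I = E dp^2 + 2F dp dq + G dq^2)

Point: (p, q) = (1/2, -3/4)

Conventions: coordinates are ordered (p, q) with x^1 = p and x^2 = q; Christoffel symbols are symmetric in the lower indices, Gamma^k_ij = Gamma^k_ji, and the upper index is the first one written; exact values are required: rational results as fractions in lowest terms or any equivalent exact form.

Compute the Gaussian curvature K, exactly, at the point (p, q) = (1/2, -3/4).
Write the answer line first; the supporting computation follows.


Answer: K = -16/121

E = 13/4, F = -9/4, G = 13/4, EG - F^2 = 11/2 at the point
E_p = 9, E_q = -6, F_p = -15/2, F_q = 3, G_p = 6, G_q = 0
E_qq = 8, F_pq = 10, G_pp = 20
By Brioschi, K is (det M1 - det M2) divided by (EG - F^2) squared.
M1 = [[-E_qq/2 + F_pq - G_pp/2, E_p/2, F_p - E_q/2], [F_q - G_p/2, E, F], [G_q/2, F, G]] = [[-4, 9/2, -9/2], [0, 13/4, -9/4], [0, -9/4, 13/4]]; det M1 = -22
M2 = [[0, E_q/2, G_p/2], [E_q/2, E, F], [G_p/2, F, G]] = [[0, -3, 3], [-3, 13/4, -9/4], [3, -9/4, 13/4]]; det M2 = -18
det M1 - det M2 = -4; K = -4 / (11/2)^2 = -16/121
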